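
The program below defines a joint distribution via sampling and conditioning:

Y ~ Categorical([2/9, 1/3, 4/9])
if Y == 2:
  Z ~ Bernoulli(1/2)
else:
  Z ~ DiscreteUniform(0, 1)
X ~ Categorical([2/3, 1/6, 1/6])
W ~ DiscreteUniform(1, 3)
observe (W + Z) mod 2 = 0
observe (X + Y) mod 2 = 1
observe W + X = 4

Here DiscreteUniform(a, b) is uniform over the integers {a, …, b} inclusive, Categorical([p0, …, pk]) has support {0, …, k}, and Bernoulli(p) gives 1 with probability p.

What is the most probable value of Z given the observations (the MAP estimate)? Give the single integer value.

Enumerate traces; 3 have nonzero weight after conditioning:
  (Y=0, Z=1, X=1, W=3) weight 1/162
  (Y=1, Z=0, X=2, W=2) weight 1/108
  (Y=2, Z=1, X=1, W=3) weight 1/81
Group by Z:
  weight(Z=0) = 1/108
  weight(Z=1) = 1/54
Total weight = 1/108 + 1/54 = 1/36
P(Z=0 | obs) = 1/108 / 1/36 = 1/3
P(Z=1 | obs) = 1/54 / 1/36 = 2/3
argmax = 1

argmax_v P(Z = v | obs) = 1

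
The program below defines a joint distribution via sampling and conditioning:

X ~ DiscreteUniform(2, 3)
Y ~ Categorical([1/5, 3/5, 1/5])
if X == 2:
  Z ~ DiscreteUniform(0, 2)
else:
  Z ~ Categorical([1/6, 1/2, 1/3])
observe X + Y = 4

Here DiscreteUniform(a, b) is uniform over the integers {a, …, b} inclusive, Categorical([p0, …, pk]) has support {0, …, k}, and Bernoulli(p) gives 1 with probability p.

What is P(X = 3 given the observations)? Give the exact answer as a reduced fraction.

P(X = 3 | obs) = 3/4

Enumerate traces; 6 have nonzero weight after conditioning:
  (X=2, Y=2, Z=0) weight 1/30
  (X=2, Y=2, Z=1) weight 1/30
  (X=2, Y=2, Z=2) weight 1/30
  (X=3, Y=1, Z=0) weight 1/20
  (X=3, Y=1, Z=1) weight 3/20
  (X=3, Y=1, Z=2) weight 1/10
Group by X:
  weight(X=2) = 1/10
  weight(X=3) = 3/10
Total weight = 1/10 + 3/10 = 2/5
P(X=2 | obs) = 1/10 / 2/5 = 1/4
P(X=3 | obs) = 3/10 / 2/5 = 3/4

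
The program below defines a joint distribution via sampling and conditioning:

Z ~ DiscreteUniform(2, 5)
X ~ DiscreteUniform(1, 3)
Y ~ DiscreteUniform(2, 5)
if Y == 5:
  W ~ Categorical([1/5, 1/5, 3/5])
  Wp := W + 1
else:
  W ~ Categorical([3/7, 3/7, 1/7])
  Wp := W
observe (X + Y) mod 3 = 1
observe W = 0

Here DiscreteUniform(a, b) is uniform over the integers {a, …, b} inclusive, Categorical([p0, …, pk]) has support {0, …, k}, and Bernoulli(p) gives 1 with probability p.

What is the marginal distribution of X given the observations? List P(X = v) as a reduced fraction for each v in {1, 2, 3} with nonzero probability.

P(X=1) = 15/52, P(X=2) = 11/26, P(X=3) = 15/52

Enumerate traces; 16 have nonzero weight after conditioning:
  (Z=2, X=1, Y=3, W=0) weight 1/112
  (Z=2, X=2, Y=2, W=0) weight 1/112
  (Z=2, X=2, Y=5, W=0) weight 1/240
  (Z=2, X=3, Y=4, W=0) weight 1/112
  (Z=3, X=1, Y=3, W=0) weight 1/112
  (Z=3, X=2, Y=2, W=0) weight 1/112
  (Z=3, X=2, Y=5, W=0) weight 1/240
  (Z=3, X=3, Y=4, W=0) weight 1/112
  … 8 more
Group by X:
  weight(X=1) = 1/28
  weight(X=2) = 11/210
  weight(X=3) = 1/28
Total weight = 1/28 + 11/210 + 1/28 = 13/105
P(X=1 | obs) = 1/28 / 13/105 = 15/52
P(X=2 | obs) = 11/210 / 13/105 = 11/26
P(X=3 | obs) = 1/28 / 13/105 = 15/52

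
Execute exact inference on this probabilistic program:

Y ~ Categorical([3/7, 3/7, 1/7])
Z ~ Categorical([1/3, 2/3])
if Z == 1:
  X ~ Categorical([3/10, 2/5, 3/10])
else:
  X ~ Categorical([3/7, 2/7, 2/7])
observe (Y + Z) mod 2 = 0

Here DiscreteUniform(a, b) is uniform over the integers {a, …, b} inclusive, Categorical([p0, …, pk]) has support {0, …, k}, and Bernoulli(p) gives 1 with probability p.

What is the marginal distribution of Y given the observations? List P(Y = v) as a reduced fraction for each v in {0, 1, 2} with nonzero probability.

P(Y=0) = 3/10, P(Y=1) = 3/5, P(Y=2) = 1/10

Enumerate traces; 9 have nonzero weight after conditioning:
  (Y=0, Z=0, X=0) weight 3/49
  (Y=0, Z=0, X=1) weight 2/49
  (Y=0, Z=0, X=2) weight 2/49
  (Y=1, Z=1, X=0) weight 3/35
  (Y=1, Z=1, X=1) weight 4/35
  (Y=1, Z=1, X=2) weight 3/35
  (Y=2, Z=0, X=0) weight 1/49
  (Y=2, Z=0, X=1) weight 2/147
  … 1 more
Group by Y:
  weight(Y=0) = 1/7
  weight(Y=1) = 2/7
  weight(Y=2) = 1/21
Total weight = 1/7 + 2/7 + 1/21 = 10/21
P(Y=0 | obs) = 1/7 / 10/21 = 3/10
P(Y=1 | obs) = 2/7 / 10/21 = 3/5
P(Y=2 | obs) = 1/21 / 10/21 = 1/10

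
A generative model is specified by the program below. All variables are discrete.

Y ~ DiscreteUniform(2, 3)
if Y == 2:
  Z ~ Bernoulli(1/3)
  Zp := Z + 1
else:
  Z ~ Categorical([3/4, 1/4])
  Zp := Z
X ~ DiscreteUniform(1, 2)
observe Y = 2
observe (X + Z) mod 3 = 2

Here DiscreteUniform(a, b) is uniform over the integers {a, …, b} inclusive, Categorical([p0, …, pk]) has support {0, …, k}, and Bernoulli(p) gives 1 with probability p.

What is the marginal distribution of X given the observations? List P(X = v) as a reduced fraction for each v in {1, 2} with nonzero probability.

Enumerate traces; 2 have nonzero weight after conditioning:
  (Y=2, Z=0, X=2) weight 1/6
  (Y=2, Z=1, X=1) weight 1/12
Group by X:
  weight(X=1) = 1/12
  weight(X=2) = 1/6
Total weight = 1/12 + 1/6 = 1/4
P(X=1 | obs) = 1/12 / 1/4 = 1/3
P(X=2 | obs) = 1/6 / 1/4 = 2/3

P(X=1) = 1/3, P(X=2) = 2/3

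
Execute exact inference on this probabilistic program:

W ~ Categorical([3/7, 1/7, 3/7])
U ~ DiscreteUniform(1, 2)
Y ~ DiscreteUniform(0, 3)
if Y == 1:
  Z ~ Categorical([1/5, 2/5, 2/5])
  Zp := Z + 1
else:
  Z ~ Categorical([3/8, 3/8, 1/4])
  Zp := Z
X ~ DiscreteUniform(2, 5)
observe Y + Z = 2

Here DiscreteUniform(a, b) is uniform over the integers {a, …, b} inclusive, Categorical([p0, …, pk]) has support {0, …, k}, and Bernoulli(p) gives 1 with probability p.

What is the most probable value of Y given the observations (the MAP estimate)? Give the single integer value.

argmax_v P(Y = v | obs) = 1

Enumerate traces; 72 have nonzero weight after conditioning:
  (W=0, U=1, Y=0, Z=2, X=2) weight 3/896
  (W=0, U=1, Y=0, Z=2, X=3) weight 3/896
  (W=0, U=1, Y=0, Z=2, X=4) weight 3/896
  (W=0, U=1, Y=0, Z=2, X=5) weight 3/896
  (W=0, U=1, Y=1, Z=1, X=2) weight 3/560
  (W=0, U=1, Y=1, Z=1, X=3) weight 3/560
  (W=0, U=1, Y=1, Z=1, X=4) weight 3/560
  (W=0, U=1, Y=1, Z=1, X=5) weight 3/560
  (W=0, U=1, Y=2, Z=0, X=2) weight 9/1792
  … 63 more
Group by Y:
  weight(Y=0) = 1/16
  weight(Y=1) = 1/10
  weight(Y=2) = 3/32
Total weight = 1/16 + 1/10 + 3/32 = 41/160
P(Y=0 | obs) = 1/16 / 41/160 = 10/41
P(Y=1 | obs) = 1/10 / 41/160 = 16/41
P(Y=2 | obs) = 3/32 / 41/160 = 15/41
argmax = 1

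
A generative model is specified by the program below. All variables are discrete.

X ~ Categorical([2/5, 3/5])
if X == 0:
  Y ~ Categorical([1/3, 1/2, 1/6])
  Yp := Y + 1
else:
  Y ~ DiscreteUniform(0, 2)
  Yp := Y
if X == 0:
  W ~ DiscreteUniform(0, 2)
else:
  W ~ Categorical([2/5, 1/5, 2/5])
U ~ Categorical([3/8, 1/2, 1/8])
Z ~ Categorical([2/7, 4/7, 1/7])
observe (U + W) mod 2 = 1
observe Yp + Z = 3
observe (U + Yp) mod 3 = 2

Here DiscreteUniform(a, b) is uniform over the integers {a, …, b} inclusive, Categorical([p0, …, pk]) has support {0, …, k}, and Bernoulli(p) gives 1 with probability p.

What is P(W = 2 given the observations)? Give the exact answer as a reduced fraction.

P(W = 2 | obs) = 56/261

Enumerate traces; 7 have nonzero weight after conditioning:
  (X=0, Y=0, W=0, U=1, Z=2) weight 1/315
  (X=0, Y=0, W=2, U=1, Z=2) weight 1/315
  (X=0, Y=1, W=1, U=0, Z=1) weight 1/70
  (X=0, Y=2, W=1, U=2, Z=0) weight 1/1260
  (X=1, Y=1, W=0, U=1, Z=2) weight 1/175
  (X=1, Y=1, W=2, U=1, Z=2) weight 1/175
  (X=1, Y=2, W=1, U=0, Z=1) weight 3/350
Group by W:
  weight(W=0) = 2/225
  weight(W=1) = 149/6300
  weight(W=2) = 2/225
Total weight = 2/225 + 149/6300 + 2/225 = 29/700
P(W=0 | obs) = 2/225 / 29/700 = 56/261
P(W=1 | obs) = 149/6300 / 29/700 = 149/261
P(W=2 | obs) = 2/225 / 29/700 = 56/261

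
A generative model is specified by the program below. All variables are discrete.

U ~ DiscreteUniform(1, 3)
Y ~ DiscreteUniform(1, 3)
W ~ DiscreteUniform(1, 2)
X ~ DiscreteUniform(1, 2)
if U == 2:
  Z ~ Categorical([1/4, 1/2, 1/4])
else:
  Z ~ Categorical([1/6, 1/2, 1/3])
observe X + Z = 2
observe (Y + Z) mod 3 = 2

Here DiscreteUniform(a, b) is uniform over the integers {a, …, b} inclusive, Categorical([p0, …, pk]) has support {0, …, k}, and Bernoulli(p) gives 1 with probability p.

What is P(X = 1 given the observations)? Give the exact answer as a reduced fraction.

P(X = 1 | obs) = 18/25

Enumerate traces; 12 have nonzero weight after conditioning:
  (U=1, Y=1, W=1, X=1, Z=1) weight 1/72
  (U=1, Y=1, W=2, X=1, Z=1) weight 1/72
  (U=1, Y=2, W=1, X=2, Z=0) weight 1/216
  (U=1, Y=2, W=2, X=2, Z=0) weight 1/216
  (U=2, Y=1, W=1, X=1, Z=1) weight 1/72
  (U=2, Y=1, W=2, X=1, Z=1) weight 1/72
  (U=2, Y=2, W=1, X=2, Z=0) weight 1/144
  (U=2, Y=2, W=2, X=2, Z=0) weight 1/144
  … 4 more
Group by X:
  weight(X=1) = 1/12
  weight(X=2) = 7/216
Total weight = 1/12 + 7/216 = 25/216
P(X=1 | obs) = 1/12 / 25/216 = 18/25
P(X=2 | obs) = 7/216 / 25/216 = 7/25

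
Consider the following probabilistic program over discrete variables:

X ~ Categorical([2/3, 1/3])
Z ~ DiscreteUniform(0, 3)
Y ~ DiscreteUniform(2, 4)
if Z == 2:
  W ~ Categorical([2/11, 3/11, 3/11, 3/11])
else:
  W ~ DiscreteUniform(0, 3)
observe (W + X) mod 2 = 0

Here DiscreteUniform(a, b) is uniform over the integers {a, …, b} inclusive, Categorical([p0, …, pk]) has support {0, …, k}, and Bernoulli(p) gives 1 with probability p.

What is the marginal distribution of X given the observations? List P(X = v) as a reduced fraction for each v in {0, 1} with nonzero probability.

Enumerate traces; 48 have nonzero weight after conditioning:
  (X=0, Z=0, Y=2, W=0) weight 1/72
  (X=0, Z=0, Y=2, W=2) weight 1/72
  (X=0, Z=0, Y=3, W=0) weight 1/72
  (X=0, Z=0, Y=3, W=2) weight 1/72
  (X=0, Z=0, Y=4, W=0) weight 1/72
  (X=0, Z=0, Y=4, W=2) weight 1/72
  (X=0, Z=1, Y=2, W=0) weight 1/72
  (X=0, Z=1, Y=2, W=2) weight 1/72
  (X=1, Z=0, Y=2, W=1) weight 1/144
  … 39 more
Group by X:
  weight(X=0) = 43/132
  weight(X=1) = 15/88
Total weight = 43/132 + 15/88 = 131/264
P(X=0 | obs) = 43/132 / 131/264 = 86/131
P(X=1 | obs) = 15/88 / 131/264 = 45/131

P(X=0) = 86/131, P(X=1) = 45/131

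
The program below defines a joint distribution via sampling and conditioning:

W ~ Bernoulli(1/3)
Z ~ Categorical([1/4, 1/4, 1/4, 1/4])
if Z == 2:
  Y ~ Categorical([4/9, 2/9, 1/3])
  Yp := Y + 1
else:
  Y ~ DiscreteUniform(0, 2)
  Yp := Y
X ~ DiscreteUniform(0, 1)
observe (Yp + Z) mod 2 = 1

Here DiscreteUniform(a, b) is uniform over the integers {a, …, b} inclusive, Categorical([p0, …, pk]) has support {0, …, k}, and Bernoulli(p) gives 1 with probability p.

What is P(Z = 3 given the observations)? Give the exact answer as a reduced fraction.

Enumerate traces; 28 have nonzero weight after conditioning:
  (W=0, Z=0, Y=1, X=0) weight 1/36
  (W=0, Z=0, Y=1, X=1) weight 1/36
  (W=0, Z=1, Y=0, X=0) weight 1/36
  (W=0, Z=1, Y=0, X=1) weight 1/36
  (W=0, Z=1, Y=2, X=0) weight 1/36
  (W=0, Z=1, Y=2, X=1) weight 1/36
  (W=0, Z=2, Y=0, X=0) weight 1/27
  (W=0, Z=2, Y=0, X=1) weight 1/27
  (W=0, Z=3, Y=0, X=0) weight 1/36
  … 19 more
Group by Z:
  weight(Z=0) = 1/12
  weight(Z=1) = 1/6
  weight(Z=2) = 7/36
  weight(Z=3) = 1/6
Total weight = 1/12 + 1/6 + 7/36 + 1/6 = 11/18
P(Z=0 | obs) = 1/12 / 11/18 = 3/22
P(Z=1 | obs) = 1/6 / 11/18 = 3/11
P(Z=2 | obs) = 7/36 / 11/18 = 7/22
P(Z=3 | obs) = 1/6 / 11/18 = 3/11

P(Z = 3 | obs) = 3/11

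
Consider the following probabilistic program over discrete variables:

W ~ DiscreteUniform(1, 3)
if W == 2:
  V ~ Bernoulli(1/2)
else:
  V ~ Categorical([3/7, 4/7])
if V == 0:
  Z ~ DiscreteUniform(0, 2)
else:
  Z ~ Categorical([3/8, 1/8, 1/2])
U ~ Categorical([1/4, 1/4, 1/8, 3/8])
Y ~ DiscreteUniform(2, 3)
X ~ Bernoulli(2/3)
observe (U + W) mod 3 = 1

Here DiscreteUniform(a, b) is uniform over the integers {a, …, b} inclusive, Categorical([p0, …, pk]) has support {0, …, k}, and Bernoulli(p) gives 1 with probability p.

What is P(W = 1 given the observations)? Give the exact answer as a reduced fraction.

P(W = 1 | obs) = 5/8

Enumerate traces; 96 have nonzero weight after conditioning:
  (W=1, V=0, Z=0, U=0, Y=2, X=0) weight 1/504
  (W=1, V=0, Z=0, U=0, Y=2, X=1) weight 1/252
  (W=1, V=0, Z=0, U=0, Y=3, X=0) weight 1/504
  (W=1, V=0, Z=0, U=0, Y=3, X=1) weight 1/252
  (W=1, V=0, Z=0, U=3, Y=2, X=0) weight 1/336
  (W=1, V=0, Z=0, U=3, Y=2, X=1) weight 1/168
  (W=1, V=0, Z=0, U=3, Y=3, X=0) weight 1/336
  (W=1, V=0, Z=0, U=3, Y=3, X=1) weight 1/168
  (W=2, V=0, Z=0, U=2, Y=2, X=0) weight 1/864
  (W=3, V=0, Z=0, U=1, Y=2, X=0) weight 1/504
  … 86 more
Group by W:
  weight(W=1) = 5/24
  weight(W=2) = 1/24
  weight(W=3) = 1/12
Total weight = 5/24 + 1/24 + 1/12 = 1/3
P(W=1 | obs) = 5/24 / 1/3 = 5/8
P(W=2 | obs) = 1/24 / 1/3 = 1/8
P(W=3 | obs) = 1/12 / 1/3 = 1/4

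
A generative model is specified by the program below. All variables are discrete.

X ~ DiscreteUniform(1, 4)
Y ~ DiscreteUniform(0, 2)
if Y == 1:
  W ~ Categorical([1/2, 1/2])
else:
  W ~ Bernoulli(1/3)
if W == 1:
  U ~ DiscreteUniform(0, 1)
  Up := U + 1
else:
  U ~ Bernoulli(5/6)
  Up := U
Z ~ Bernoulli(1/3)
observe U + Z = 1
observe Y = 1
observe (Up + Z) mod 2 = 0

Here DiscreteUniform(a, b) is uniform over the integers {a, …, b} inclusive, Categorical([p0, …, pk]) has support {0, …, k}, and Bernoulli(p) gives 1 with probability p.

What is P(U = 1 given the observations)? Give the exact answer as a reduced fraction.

Enumerate traces; 8 have nonzero weight after conditioning:
  (X=1, Y=1, W=1, U=0, Z=1) weight 1/144
  (X=1, Y=1, W=1, U=1, Z=0) weight 1/72
  (X=2, Y=1, W=1, U=0, Z=1) weight 1/144
  (X=2, Y=1, W=1, U=1, Z=0) weight 1/72
  (X=3, Y=1, W=1, U=0, Z=1) weight 1/144
  (X=3, Y=1, W=1, U=1, Z=0) weight 1/72
  (X=4, Y=1, W=1, U=0, Z=1) weight 1/144
  (X=4, Y=1, W=1, U=1, Z=0) weight 1/72
Group by U:
  weight(U=0) = 1/36
  weight(U=1) = 1/18
Total weight = 1/36 + 1/18 = 1/12
P(U=0 | obs) = 1/36 / 1/12 = 1/3
P(U=1 | obs) = 1/18 / 1/12 = 2/3

P(U = 1 | obs) = 2/3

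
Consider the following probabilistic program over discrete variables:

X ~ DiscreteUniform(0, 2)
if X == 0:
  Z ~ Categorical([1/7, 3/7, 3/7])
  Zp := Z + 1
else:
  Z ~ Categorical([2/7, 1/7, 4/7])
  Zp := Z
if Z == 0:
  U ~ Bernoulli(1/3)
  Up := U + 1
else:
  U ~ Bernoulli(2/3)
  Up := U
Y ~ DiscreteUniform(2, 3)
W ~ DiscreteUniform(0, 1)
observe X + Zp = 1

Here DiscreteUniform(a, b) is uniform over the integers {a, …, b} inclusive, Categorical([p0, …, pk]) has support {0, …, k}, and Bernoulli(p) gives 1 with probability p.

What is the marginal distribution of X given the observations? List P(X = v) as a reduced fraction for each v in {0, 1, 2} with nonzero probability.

Enumerate traces; 16 have nonzero weight after conditioning:
  (X=0, Z=0, U=0, Y=2, W=0) weight 1/126
  (X=0, Z=0, U=0, Y=2, W=1) weight 1/126
  (X=0, Z=0, U=0, Y=3, W=0) weight 1/126
  (X=0, Z=0, U=0, Y=3, W=1) weight 1/126
  (X=0, Z=0, U=1, Y=2, W=0) weight 1/252
  (X=0, Z=0, U=1, Y=2, W=1) weight 1/252
  (X=0, Z=0, U=1, Y=3, W=0) weight 1/252
  (X=0, Z=0, U=1, Y=3, W=1) weight 1/252
  (X=1, Z=0, U=0, Y=2, W=0) weight 1/63
  … 7 more
Group by X:
  weight(X=0) = 1/21
  weight(X=1) = 2/21
Total weight = 1/21 + 2/21 = 1/7
P(X=0 | obs) = 1/21 / 1/7 = 1/3
P(X=1 | obs) = 2/21 / 1/7 = 2/3

P(X=0) = 1/3, P(X=1) = 2/3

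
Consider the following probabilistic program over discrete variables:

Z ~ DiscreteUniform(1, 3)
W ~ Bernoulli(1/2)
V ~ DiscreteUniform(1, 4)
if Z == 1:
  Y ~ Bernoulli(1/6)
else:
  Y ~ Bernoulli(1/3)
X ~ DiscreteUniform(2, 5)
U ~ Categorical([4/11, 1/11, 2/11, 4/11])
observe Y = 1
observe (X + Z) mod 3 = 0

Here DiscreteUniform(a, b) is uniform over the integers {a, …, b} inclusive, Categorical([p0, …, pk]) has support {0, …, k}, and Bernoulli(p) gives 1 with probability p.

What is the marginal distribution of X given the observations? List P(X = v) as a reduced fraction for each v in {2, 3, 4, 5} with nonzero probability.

P(X=2) = 1/6, P(X=3) = 1/3, P(X=4) = 1/3, P(X=5) = 1/6

Enumerate traces; 128 have nonzero weight after conditioning:
  (Z=1, W=0, V=1, Y=1, X=2, U=0) weight 1/1584
  (Z=1, W=0, V=1, Y=1, X=2, U=1) weight 1/6336
  (Z=1, W=0, V=1, Y=1, X=2, U=2) weight 1/3168
  (Z=1, W=0, V=1, Y=1, X=2, U=3) weight 1/1584
  (Z=1, W=0, V=1, Y=1, X=5, U=0) weight 1/1584
  (Z=1, W=0, V=1, Y=1, X=5, U=1) weight 1/6336
  (Z=1, W=0, V=1, Y=1, X=5, U=2) weight 1/3168
  (Z=1, W=0, V=1, Y=1, X=5, U=3) weight 1/1584
  (Z=2, W=0, V=1, Y=1, X=4, U=0) weight 1/792
  (Z=3, W=0, V=1, Y=1, X=3, U=0) weight 1/792
  … 118 more
Group by X:
  weight(X=2) = 1/72
  weight(X=3) = 1/36
  weight(X=4) = 1/36
  weight(X=5) = 1/72
Total weight = 1/72 + 1/36 + 1/36 + 1/72 = 1/12
P(X=2 | obs) = 1/72 / 1/12 = 1/6
P(X=3 | obs) = 1/36 / 1/12 = 1/3
P(X=4 | obs) = 1/36 / 1/12 = 1/3
P(X=5 | obs) = 1/72 / 1/12 = 1/6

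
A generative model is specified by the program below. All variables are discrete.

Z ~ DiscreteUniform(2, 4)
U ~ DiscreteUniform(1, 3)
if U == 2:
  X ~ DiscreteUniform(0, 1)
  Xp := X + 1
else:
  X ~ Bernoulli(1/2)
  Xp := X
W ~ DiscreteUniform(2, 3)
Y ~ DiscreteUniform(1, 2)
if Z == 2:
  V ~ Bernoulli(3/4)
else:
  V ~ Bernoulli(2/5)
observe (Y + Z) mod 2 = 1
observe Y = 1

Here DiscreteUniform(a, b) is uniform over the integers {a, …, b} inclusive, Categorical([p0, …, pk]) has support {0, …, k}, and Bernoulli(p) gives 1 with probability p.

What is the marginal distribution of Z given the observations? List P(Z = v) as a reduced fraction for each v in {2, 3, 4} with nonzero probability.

Enumerate traces; 48 have nonzero weight after conditioning:
  (Z=2, U=1, X=0, W=2, Y=1, V=0) weight 1/288
  (Z=2, U=1, X=0, W=2, Y=1, V=1) weight 1/96
  (Z=2, U=1, X=0, W=3, Y=1, V=0) weight 1/288
  (Z=2, U=1, X=0, W=3, Y=1, V=1) weight 1/96
  (Z=2, U=1, X=1, W=2, Y=1, V=0) weight 1/288
  (Z=2, U=1, X=1, W=2, Y=1, V=1) weight 1/96
  (Z=2, U=1, X=1, W=3, Y=1, V=0) weight 1/288
  (Z=2, U=1, X=1, W=3, Y=1, V=1) weight 1/96
  (Z=4, U=1, X=0, W=2, Y=1, V=0) weight 1/120
  … 39 more
Group by Z:
  weight(Z=2) = 1/6
  weight(Z=4) = 1/6
Total weight = 1/6 + 1/6 = 1/3
P(Z=2 | obs) = 1/6 / 1/3 = 1/2
P(Z=4 | obs) = 1/6 / 1/3 = 1/2

P(Z=2) = 1/2, P(Z=4) = 1/2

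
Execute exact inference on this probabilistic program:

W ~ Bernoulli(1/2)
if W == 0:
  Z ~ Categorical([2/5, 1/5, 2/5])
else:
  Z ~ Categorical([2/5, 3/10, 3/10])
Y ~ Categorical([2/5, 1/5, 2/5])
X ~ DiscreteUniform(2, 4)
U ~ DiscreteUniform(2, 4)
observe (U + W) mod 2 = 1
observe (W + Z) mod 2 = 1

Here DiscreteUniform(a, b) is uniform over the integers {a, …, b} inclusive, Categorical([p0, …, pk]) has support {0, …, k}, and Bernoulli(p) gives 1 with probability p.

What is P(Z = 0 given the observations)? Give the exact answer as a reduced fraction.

Enumerate traces; 45 have nonzero weight after conditioning:
  (W=0, Z=1, Y=0, X=2, U=3) weight 1/225
  (W=0, Z=1, Y=0, X=3, U=3) weight 1/225
  (W=0, Z=1, Y=0, X=4, U=3) weight 1/225
  (W=0, Z=1, Y=1, X=2, U=3) weight 1/450
  (W=0, Z=1, Y=1, X=3, U=3) weight 1/450
  (W=0, Z=1, Y=1, X=4, U=3) weight 1/450
  (W=0, Z=1, Y=2, X=2, U=3) weight 1/225
  (W=0, Z=1, Y=2, X=3, U=3) weight 1/225
  (W=1, Z=0, Y=0, X=2, U=2) weight 2/225
  (W=1, Z=2, Y=0, X=2, U=2) weight 1/150
  … 35 more
Group by Z:
  weight(Z=0) = 2/15
  weight(Z=1) = 1/30
  weight(Z=2) = 1/10
Total weight = 2/15 + 1/30 + 1/10 = 4/15
P(Z=0 | obs) = 2/15 / 4/15 = 1/2
P(Z=1 | obs) = 1/30 / 4/15 = 1/8
P(Z=2 | obs) = 1/10 / 4/15 = 3/8

P(Z = 0 | obs) = 1/2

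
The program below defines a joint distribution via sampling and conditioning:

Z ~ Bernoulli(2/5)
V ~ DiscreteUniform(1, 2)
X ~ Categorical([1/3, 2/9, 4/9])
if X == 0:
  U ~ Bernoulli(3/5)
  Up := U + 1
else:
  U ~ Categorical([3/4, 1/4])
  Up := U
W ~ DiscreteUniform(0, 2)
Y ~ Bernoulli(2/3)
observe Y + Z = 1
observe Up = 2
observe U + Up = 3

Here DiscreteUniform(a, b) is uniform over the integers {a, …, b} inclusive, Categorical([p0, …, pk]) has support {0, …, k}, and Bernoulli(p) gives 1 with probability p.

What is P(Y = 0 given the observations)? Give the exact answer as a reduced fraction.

Enumerate traces; 12 have nonzero weight after conditioning:
  (Z=0, V=1, X=0, U=1, W=0, Y=1) weight 1/75
  (Z=0, V=1, X=0, U=1, W=1, Y=1) weight 1/75
  (Z=0, V=1, X=0, U=1, W=2, Y=1) weight 1/75
  (Z=0, V=2, X=0, U=1, W=0, Y=1) weight 1/75
  (Z=0, V=2, X=0, U=1, W=1, Y=1) weight 1/75
  (Z=0, V=2, X=0, U=1, W=2, Y=1) weight 1/75
  (Z=1, V=1, X=0, U=1, W=0, Y=0) weight 1/225
  (Z=1, V=1, X=0, U=1, W=1, Y=0) weight 1/225
  … 4 more
Group by Y:
  weight(Y=0) = 2/75
  weight(Y=1) = 2/25
Total weight = 2/75 + 2/25 = 8/75
P(Y=0 | obs) = 2/75 / 8/75 = 1/4
P(Y=1 | obs) = 2/25 / 8/75 = 3/4

P(Y = 0 | obs) = 1/4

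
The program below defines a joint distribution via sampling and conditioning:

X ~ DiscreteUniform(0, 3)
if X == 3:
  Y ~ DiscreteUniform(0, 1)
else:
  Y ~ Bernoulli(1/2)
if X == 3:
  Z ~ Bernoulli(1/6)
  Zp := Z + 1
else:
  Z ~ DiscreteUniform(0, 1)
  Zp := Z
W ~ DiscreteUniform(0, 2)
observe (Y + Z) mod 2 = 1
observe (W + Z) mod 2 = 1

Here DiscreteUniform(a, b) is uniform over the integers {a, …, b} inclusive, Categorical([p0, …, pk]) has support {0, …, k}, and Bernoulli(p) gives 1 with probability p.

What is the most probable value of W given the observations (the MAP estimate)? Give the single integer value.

Enumerate traces; 12 have nonzero weight after conditioning:
  (X=0, Y=0, Z=1, W=0) weight 1/48
  (X=0, Y=0, Z=1, W=2) weight 1/48
  (X=0, Y=1, Z=0, W=1) weight 1/48
  (X=1, Y=0, Z=1, W=0) weight 1/48
  (X=1, Y=0, Z=1, W=2) weight 1/48
  (X=1, Y=1, Z=0, W=1) weight 1/48
  (X=2, Y=0, Z=1, W=0) weight 1/48
  (X=2, Y=0, Z=1, W=2) weight 1/48
  … 4 more
Group by W:
  weight(W=0) = 5/72
  weight(W=1) = 7/72
  weight(W=2) = 5/72
Total weight = 5/72 + 7/72 + 5/72 = 17/72
P(W=0 | obs) = 5/72 / 17/72 = 5/17
P(W=1 | obs) = 7/72 / 17/72 = 7/17
P(W=2 | obs) = 5/72 / 17/72 = 5/17
argmax = 1

argmax_v P(W = v | obs) = 1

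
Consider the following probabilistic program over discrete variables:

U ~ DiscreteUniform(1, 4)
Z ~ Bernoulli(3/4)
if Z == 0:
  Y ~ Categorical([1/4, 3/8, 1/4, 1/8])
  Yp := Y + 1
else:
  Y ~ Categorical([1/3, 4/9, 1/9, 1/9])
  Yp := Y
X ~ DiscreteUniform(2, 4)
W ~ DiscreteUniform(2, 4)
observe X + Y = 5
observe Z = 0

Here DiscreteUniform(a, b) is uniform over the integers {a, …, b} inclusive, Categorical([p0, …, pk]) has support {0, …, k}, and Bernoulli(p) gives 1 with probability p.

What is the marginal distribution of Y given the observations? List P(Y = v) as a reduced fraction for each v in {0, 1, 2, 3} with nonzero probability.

Enumerate traces; 36 have nonzero weight after conditioning:
  (U=1, Z=0, Y=1, X=4, W=2) weight 1/384
  (U=1, Z=0, Y=1, X=4, W=3) weight 1/384
  (U=1, Z=0, Y=1, X=4, W=4) weight 1/384
  (U=1, Z=0, Y=2, X=3, W=2) weight 1/576
  (U=1, Z=0, Y=2, X=3, W=3) weight 1/576
  (U=1, Z=0, Y=2, X=3, W=4) weight 1/576
  (U=1, Z=0, Y=3, X=2, W=2) weight 1/1152
  (U=1, Z=0, Y=3, X=2, W=3) weight 1/1152
  … 28 more
Group by Y:
  weight(Y=1) = 1/32
  weight(Y=2) = 1/48
  weight(Y=3) = 1/96
Total weight = 1/32 + 1/48 + 1/96 = 1/16
P(Y=1 | obs) = 1/32 / 1/16 = 1/2
P(Y=2 | obs) = 1/48 / 1/16 = 1/3
P(Y=3 | obs) = 1/96 / 1/16 = 1/6

P(Y=1) = 1/2, P(Y=2) = 1/3, P(Y=3) = 1/6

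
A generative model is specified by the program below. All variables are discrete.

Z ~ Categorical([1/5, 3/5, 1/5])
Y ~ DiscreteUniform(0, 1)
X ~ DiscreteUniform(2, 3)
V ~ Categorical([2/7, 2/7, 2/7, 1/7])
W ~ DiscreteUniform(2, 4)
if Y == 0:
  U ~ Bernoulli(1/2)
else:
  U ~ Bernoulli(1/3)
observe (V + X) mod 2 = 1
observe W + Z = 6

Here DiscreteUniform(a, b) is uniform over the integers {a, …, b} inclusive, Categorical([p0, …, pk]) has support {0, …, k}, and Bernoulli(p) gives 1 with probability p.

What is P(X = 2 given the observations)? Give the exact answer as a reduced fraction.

Enumerate traces; 16 have nonzero weight after conditioning:
  (Z=2, Y=0, X=2, V=1, W=4, U=0) weight 1/420
  (Z=2, Y=0, X=2, V=1, W=4, U=1) weight 1/420
  (Z=2, Y=0, X=2, V=3, W=4, U=0) weight 1/840
  (Z=2, Y=0, X=2, V=3, W=4, U=1) weight 1/840
  (Z=2, Y=0, X=3, V=0, W=4, U=0) weight 1/420
  (Z=2, Y=0, X=3, V=0, W=4, U=1) weight 1/420
  (Z=2, Y=0, X=3, V=2, W=4, U=0) weight 1/420
  (Z=2, Y=0, X=3, V=2, W=4, U=1) weight 1/420
  … 8 more
Group by X:
  weight(X=2) = 1/70
  weight(X=3) = 2/105
Total weight = 1/70 + 2/105 = 1/30
P(X=2 | obs) = 1/70 / 1/30 = 3/7
P(X=3 | obs) = 2/105 / 1/30 = 4/7

P(X = 2 | obs) = 3/7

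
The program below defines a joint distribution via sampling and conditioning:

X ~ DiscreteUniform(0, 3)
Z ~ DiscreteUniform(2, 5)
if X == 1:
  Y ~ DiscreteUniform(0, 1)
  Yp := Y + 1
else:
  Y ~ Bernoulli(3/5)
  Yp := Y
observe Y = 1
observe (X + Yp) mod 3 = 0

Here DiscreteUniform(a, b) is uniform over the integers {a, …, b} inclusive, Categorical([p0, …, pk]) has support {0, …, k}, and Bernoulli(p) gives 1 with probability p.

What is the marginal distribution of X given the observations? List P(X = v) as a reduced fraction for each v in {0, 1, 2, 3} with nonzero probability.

P(X=1) = 5/11, P(X=2) = 6/11

Enumerate traces; 8 have nonzero weight after conditioning:
  (X=1, Z=2, Y=1) weight 1/32
  (X=1, Z=3, Y=1) weight 1/32
  (X=1, Z=4, Y=1) weight 1/32
  (X=1, Z=5, Y=1) weight 1/32
  (X=2, Z=2, Y=1) weight 3/80
  (X=2, Z=3, Y=1) weight 3/80
  (X=2, Z=4, Y=1) weight 3/80
  (X=2, Z=5, Y=1) weight 3/80
Group by X:
  weight(X=1) = 1/8
  weight(X=2) = 3/20
Total weight = 1/8 + 3/20 = 11/40
P(X=1 | obs) = 1/8 / 11/40 = 5/11
P(X=2 | obs) = 3/20 / 11/40 = 6/11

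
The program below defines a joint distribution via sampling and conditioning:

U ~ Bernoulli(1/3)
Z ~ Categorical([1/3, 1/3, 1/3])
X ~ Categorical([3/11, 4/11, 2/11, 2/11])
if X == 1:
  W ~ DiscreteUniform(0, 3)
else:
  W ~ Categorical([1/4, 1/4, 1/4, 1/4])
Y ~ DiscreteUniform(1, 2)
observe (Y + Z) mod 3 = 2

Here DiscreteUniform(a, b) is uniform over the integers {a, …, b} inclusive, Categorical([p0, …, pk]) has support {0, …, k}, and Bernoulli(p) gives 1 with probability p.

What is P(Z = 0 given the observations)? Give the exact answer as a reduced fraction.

Enumerate traces; 64 have nonzero weight after conditioning:
  (U=0, Z=0, X=0, W=0, Y=2) weight 1/132
  (U=0, Z=0, X=0, W=1, Y=2) weight 1/132
  (U=0, Z=0, X=0, W=2, Y=2) weight 1/132
  (U=0, Z=0, X=0, W=3, Y=2) weight 1/132
  (U=0, Z=0, X=1, W=0, Y=2) weight 1/99
  (U=0, Z=0, X=1, W=1, Y=2) weight 1/99
  (U=0, Z=0, X=1, W=2, Y=2) weight 1/99
  (U=0, Z=0, X=1, W=3, Y=2) weight 1/99
  (U=0, Z=1, X=0, W=0, Y=1) weight 1/132
  … 55 more
Group by Z:
  weight(Z=0) = 1/6
  weight(Z=1) = 1/6
Total weight = 1/6 + 1/6 = 1/3
P(Z=0 | obs) = 1/6 / 1/3 = 1/2
P(Z=1 | obs) = 1/6 / 1/3 = 1/2

P(Z = 0 | obs) = 1/2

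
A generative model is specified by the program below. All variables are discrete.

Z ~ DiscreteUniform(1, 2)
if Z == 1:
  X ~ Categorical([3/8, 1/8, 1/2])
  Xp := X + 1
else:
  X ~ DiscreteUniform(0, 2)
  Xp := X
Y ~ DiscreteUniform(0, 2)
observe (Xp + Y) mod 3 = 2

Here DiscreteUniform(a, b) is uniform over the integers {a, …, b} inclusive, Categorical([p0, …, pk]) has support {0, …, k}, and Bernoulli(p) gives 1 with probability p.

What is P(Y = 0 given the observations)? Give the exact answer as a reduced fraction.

Enumerate traces; 6 have nonzero weight after conditioning:
  (Z=1, X=0, Y=1) weight 1/16
  (Z=1, X=1, Y=0) weight 1/48
  (Z=1, X=2, Y=2) weight 1/12
  (Z=2, X=0, Y=2) weight 1/18
  (Z=2, X=1, Y=1) weight 1/18
  (Z=2, X=2, Y=0) weight 1/18
Group by Y:
  weight(Y=0) = 11/144
  weight(Y=1) = 17/144
  weight(Y=2) = 5/36
Total weight = 11/144 + 17/144 + 5/36 = 1/3
P(Y=0 | obs) = 11/144 / 1/3 = 11/48
P(Y=1 | obs) = 17/144 / 1/3 = 17/48
P(Y=2 | obs) = 5/36 / 1/3 = 5/12

P(Y = 0 | obs) = 11/48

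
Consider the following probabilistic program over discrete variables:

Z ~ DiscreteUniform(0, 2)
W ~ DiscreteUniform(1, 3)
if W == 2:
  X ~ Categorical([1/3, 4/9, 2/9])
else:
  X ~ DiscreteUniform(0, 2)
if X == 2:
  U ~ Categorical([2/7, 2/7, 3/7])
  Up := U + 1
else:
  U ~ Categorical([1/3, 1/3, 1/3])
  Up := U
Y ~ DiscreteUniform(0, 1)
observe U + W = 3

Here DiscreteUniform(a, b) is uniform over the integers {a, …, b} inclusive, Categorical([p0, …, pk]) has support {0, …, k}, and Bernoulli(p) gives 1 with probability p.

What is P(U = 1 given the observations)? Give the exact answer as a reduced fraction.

P(U = 1 | obs) = 61/190

Enumerate traces; 54 have nonzero weight after conditioning:
  (Z=0, W=1, X=0, U=2, Y=0) weight 1/162
  (Z=0, W=1, X=0, U=2, Y=1) weight 1/162
  (Z=0, W=1, X=1, U=2, Y=0) weight 1/162
  (Z=0, W=1, X=1, U=2, Y=1) weight 1/162
  (Z=0, W=1, X=2, U=2, Y=0) weight 1/126
  (Z=0, W=1, X=2, U=2, Y=1) weight 1/126
  (Z=0, W=2, X=0, U=1, Y=0) weight 1/162
  (Z=0, W=2, X=0, U=1, Y=1) weight 1/162
  (Z=0, W=3, X=0, U=0, Y=0) weight 1/162
  … 45 more
Group by U:
  weight(U=0) = 20/189
  weight(U=1) = 61/567
  weight(U=2) = 23/189
Total weight = 20/189 + 61/567 + 23/189 = 190/567
P(U=0 | obs) = 20/189 / 190/567 = 6/19
P(U=1 | obs) = 61/567 / 190/567 = 61/190
P(U=2 | obs) = 23/189 / 190/567 = 69/190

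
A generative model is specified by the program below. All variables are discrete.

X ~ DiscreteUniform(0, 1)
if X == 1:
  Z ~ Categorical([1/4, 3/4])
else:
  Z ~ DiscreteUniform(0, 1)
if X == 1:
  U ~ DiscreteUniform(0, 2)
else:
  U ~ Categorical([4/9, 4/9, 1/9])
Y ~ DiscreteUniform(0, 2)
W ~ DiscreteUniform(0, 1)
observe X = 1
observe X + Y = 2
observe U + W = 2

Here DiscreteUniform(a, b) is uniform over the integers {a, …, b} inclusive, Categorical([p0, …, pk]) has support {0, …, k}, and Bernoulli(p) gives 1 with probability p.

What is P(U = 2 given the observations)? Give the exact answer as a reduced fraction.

P(U = 2 | obs) = 1/2

Enumerate traces; 4 have nonzero weight after conditioning:
  (X=1, Z=0, U=1, Y=1, W=1) weight 1/144
  (X=1, Z=0, U=2, Y=1, W=0) weight 1/144
  (X=1, Z=1, U=1, Y=1, W=1) weight 1/48
  (X=1, Z=1, U=2, Y=1, W=0) weight 1/48
Group by U:
  weight(U=1) = 1/36
  weight(U=2) = 1/36
Total weight = 1/36 + 1/36 = 1/18
P(U=1 | obs) = 1/36 / 1/18 = 1/2
P(U=2 | obs) = 1/36 / 1/18 = 1/2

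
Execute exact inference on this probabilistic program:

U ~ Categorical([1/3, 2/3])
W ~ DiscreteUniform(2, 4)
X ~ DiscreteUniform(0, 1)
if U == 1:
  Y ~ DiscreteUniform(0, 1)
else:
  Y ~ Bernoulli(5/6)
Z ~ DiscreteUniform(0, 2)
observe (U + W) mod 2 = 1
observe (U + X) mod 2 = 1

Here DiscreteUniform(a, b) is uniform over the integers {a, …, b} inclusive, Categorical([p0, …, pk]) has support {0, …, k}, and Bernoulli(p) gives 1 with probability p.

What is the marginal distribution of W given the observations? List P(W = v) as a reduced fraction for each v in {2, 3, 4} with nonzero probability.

Enumerate traces; 18 have nonzero weight after conditioning:
  (U=0, W=3, X=1, Y=0, Z=0) weight 1/324
  (U=0, W=3, X=1, Y=0, Z=1) weight 1/324
  (U=0, W=3, X=1, Y=0, Z=2) weight 1/324
  (U=0, W=3, X=1, Y=1, Z=0) weight 5/324
  (U=0, W=3, X=1, Y=1, Z=1) weight 5/324
  (U=0, W=3, X=1, Y=1, Z=2) weight 5/324
  (U=1, W=2, X=0, Y=0, Z=0) weight 1/54
  (U=1, W=2, X=0, Y=0, Z=1) weight 1/54
  (U=1, W=4, X=0, Y=0, Z=0) weight 1/54
  … 9 more
Group by W:
  weight(W=2) = 1/9
  weight(W=3) = 1/18
  weight(W=4) = 1/9
Total weight = 1/9 + 1/18 + 1/9 = 5/18
P(W=2 | obs) = 1/9 / 5/18 = 2/5
P(W=3 | obs) = 1/18 / 5/18 = 1/5
P(W=4 | obs) = 1/9 / 5/18 = 2/5

P(W=2) = 2/5, P(W=3) = 1/5, P(W=4) = 2/5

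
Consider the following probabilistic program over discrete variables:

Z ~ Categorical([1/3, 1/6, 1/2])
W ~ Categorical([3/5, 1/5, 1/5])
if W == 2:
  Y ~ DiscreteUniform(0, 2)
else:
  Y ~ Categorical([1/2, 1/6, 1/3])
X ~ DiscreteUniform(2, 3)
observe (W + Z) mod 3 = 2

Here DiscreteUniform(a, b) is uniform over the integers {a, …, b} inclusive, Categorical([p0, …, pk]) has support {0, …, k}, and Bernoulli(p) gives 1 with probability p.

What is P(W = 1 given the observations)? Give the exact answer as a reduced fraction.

P(W = 1 | obs) = 1/12

Enumerate traces; 18 have nonzero weight after conditioning:
  (Z=0, W=2, Y=0, X=2) weight 1/90
  (Z=0, W=2, Y=0, X=3) weight 1/90
  (Z=0, W=2, Y=1, X=2) weight 1/90
  (Z=0, W=2, Y=1, X=3) weight 1/90
  (Z=0, W=2, Y=2, X=2) weight 1/90
  (Z=0, W=2, Y=2, X=3) weight 1/90
  (Z=1, W=1, Y=0, X=2) weight 1/120
  (Z=1, W=1, Y=0, X=3) weight 1/120
  (Z=2, W=0, Y=0, X=2) weight 3/40
  … 9 more
Group by W:
  weight(W=0) = 3/10
  weight(W=1) = 1/30
  weight(W=2) = 1/15
Total weight = 3/10 + 1/30 + 1/15 = 2/5
P(W=0 | obs) = 3/10 / 2/5 = 3/4
P(W=1 | obs) = 1/30 / 2/5 = 1/12
P(W=2 | obs) = 1/15 / 2/5 = 1/6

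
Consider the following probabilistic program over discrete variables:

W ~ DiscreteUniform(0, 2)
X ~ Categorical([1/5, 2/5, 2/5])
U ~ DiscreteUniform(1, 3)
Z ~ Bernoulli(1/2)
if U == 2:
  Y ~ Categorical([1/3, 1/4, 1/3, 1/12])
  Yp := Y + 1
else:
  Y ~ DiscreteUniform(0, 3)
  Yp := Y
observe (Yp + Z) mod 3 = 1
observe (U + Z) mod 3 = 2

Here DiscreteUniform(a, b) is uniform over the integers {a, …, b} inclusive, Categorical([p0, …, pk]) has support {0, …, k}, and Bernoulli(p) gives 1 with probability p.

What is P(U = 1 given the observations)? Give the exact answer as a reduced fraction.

Enumerate traces; 36 have nonzero weight after conditioning:
  (W=0, X=0, U=1, Z=1, Y=0) weight 1/360
  (W=0, X=0, U=1, Z=1, Y=3) weight 1/360
  (W=0, X=0, U=2, Z=0, Y=0) weight 1/270
  (W=0, X=0, U=2, Z=0, Y=3) weight 1/1080
  (W=0, X=1, U=1, Z=1, Y=0) weight 1/180
  (W=0, X=1, U=1, Z=1, Y=3) weight 1/180
  (W=0, X=1, U=2, Z=0, Y=0) weight 1/135
  (W=0, X=1, U=2, Z=0, Y=3) weight 1/540
  … 28 more
Group by U:
  weight(U=1) = 1/12
  weight(U=2) = 5/72
Total weight = 1/12 + 5/72 = 11/72
P(U=1 | obs) = 1/12 / 11/72 = 6/11
P(U=2 | obs) = 5/72 / 11/72 = 5/11

P(U = 1 | obs) = 6/11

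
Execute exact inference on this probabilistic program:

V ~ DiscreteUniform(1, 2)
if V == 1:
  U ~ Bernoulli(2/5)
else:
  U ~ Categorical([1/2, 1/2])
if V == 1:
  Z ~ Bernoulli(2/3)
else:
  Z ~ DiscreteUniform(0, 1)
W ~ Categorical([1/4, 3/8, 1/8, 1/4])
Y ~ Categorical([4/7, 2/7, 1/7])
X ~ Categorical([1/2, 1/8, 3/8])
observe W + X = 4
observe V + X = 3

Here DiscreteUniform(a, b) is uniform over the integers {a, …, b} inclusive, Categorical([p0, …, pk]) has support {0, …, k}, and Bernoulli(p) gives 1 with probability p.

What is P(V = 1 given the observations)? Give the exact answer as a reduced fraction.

Enumerate traces; 24 have nonzero weight after conditioning:
  (V=1, U=0, Z=0, W=2, Y=0, X=2) weight 3/1120
  (V=1, U=0, Z=0, W=2, Y=1, X=2) weight 3/2240
  (V=1, U=0, Z=0, W=2, Y=2, X=2) weight 3/4480
  (V=1, U=0, Z=1, W=2, Y=0, X=2) weight 3/560
  (V=1, U=0, Z=1, W=2, Y=1, X=2) weight 3/1120
  (V=1, U=0, Z=1, W=2, Y=2, X=2) weight 3/2240
  (V=1, U=1, Z=0, W=2, Y=0, X=2) weight 1/560
  (V=1, U=1, Z=0, W=2, Y=1, X=2) weight 1/1120
  (V=2, U=0, Z=0, W=3, Y=0, X=1) weight 1/448
  … 15 more
Group by V:
  weight(V=1) = 3/128
  weight(V=2) = 1/64
Total weight = 3/128 + 1/64 = 5/128
P(V=1 | obs) = 3/128 / 5/128 = 3/5
P(V=2 | obs) = 1/64 / 5/128 = 2/5

P(V = 1 | obs) = 3/5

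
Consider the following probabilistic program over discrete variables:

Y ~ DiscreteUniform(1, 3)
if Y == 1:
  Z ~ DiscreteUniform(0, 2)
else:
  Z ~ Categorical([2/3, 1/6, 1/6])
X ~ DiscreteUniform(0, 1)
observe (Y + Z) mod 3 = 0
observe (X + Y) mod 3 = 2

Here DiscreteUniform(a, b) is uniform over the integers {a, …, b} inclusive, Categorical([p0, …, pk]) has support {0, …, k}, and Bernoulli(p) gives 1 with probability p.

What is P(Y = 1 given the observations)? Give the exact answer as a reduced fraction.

P(Y = 1 | obs) = 2/3

Enumerate traces; 2 have nonzero weight after conditioning:
  (Y=1, Z=2, X=1) weight 1/18
  (Y=2, Z=1, X=0) weight 1/36
Group by Y:
  weight(Y=1) = 1/18
  weight(Y=2) = 1/36
Total weight = 1/18 + 1/36 = 1/12
P(Y=1 | obs) = 1/18 / 1/12 = 2/3
P(Y=2 | obs) = 1/36 / 1/12 = 1/3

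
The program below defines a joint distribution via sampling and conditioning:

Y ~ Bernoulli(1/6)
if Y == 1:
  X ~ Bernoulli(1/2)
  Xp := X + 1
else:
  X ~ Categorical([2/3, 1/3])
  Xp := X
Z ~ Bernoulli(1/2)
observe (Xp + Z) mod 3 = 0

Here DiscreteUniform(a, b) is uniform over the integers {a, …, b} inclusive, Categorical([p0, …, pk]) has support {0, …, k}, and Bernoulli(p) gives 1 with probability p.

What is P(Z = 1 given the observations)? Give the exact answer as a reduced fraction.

P(Z = 1 | obs) = 3/23

Enumerate traces; 2 have nonzero weight after conditioning:
  (Y=0, X=0, Z=0) weight 5/18
  (Y=1, X=1, Z=1) weight 1/24
Group by Z:
  weight(Z=0) = 5/18
  weight(Z=1) = 1/24
Total weight = 5/18 + 1/24 = 23/72
P(Z=0 | obs) = 5/18 / 23/72 = 20/23
P(Z=1 | obs) = 1/24 / 23/72 = 3/23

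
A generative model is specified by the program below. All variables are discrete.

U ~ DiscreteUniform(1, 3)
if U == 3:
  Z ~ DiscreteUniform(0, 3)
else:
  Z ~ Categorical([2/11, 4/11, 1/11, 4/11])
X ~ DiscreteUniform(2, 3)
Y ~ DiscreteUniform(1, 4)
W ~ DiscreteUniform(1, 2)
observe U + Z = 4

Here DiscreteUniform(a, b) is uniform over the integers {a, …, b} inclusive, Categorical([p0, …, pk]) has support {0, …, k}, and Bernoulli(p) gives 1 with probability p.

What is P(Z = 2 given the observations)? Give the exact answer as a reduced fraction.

Enumerate traces; 48 have nonzero weight after conditioning:
  (U=1, Z=3, X=2, Y=1, W=1) weight 1/132
  (U=1, Z=3, X=2, Y=1, W=2) weight 1/132
  (U=1, Z=3, X=2, Y=2, W=1) weight 1/132
  (U=1, Z=3, X=2, Y=2, W=2) weight 1/132
  (U=1, Z=3, X=2, Y=3, W=1) weight 1/132
  (U=1, Z=3, X=2, Y=3, W=2) weight 1/132
  (U=1, Z=3, X=2, Y=4, W=1) weight 1/132
  (U=1, Z=3, X=2, Y=4, W=2) weight 1/132
  (U=2, Z=2, X=2, Y=1, W=1) weight 1/528
  (U=3, Z=1, X=2, Y=1, W=1) weight 1/192
  … 38 more
Group by Z:
  weight(Z=1) = 1/12
  weight(Z=2) = 1/33
  weight(Z=3) = 4/33
Total weight = 1/12 + 1/33 + 4/33 = 31/132
P(Z=1 | obs) = 1/12 / 31/132 = 11/31
P(Z=2 | obs) = 1/33 / 31/132 = 4/31
P(Z=3 | obs) = 4/33 / 31/132 = 16/31

P(Z = 2 | obs) = 4/31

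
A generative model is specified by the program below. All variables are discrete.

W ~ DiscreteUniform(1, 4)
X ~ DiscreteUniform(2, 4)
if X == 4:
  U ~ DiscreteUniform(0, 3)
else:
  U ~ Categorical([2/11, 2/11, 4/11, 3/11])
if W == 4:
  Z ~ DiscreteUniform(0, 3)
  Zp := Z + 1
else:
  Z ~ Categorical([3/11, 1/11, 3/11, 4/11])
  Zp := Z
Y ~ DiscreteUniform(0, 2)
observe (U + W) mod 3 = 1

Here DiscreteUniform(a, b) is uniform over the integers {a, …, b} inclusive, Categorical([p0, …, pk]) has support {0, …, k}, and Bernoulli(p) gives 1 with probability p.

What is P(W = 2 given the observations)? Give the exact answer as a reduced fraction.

Enumerate traces; 216 have nonzero weight after conditioning:
  (W=1, X=2, U=0, Z=0, Y=0) weight 1/726
  (W=1, X=2, U=0, Z=0, Y=1) weight 1/726
  (W=1, X=2, U=0, Z=0, Y=2) weight 1/726
  (W=1, X=2, U=0, Z=1, Y=0) weight 1/2178
  (W=1, X=2, U=0, Z=1, Y=1) weight 1/2178
  (W=1, X=2, U=0, Z=1, Y=2) weight 1/2178
  (W=1, X=2, U=0, Z=2, Y=0) weight 1/726
  (W=1, X=2, U=0, Z=2, Y=1) weight 1/726
  (W=2, X=2, U=2, Z=0, Y=0) weight 1/363
  (W=3, X=2, U=1, Z=0, Y=0) weight 1/726
  … 206 more
Group by W:
  weight(W=1) = 31/264
  weight(W=2) = 43/528
  weight(W=3) = 9/176
  weight(W=4) = 31/264
Total weight = 31/264 + 43/528 + 9/176 + 31/264 = 97/264
P(W=1 | obs) = 31/264 / 97/264 = 31/97
P(W=2 | obs) = 43/528 / 97/264 = 43/194
P(W=3 | obs) = 9/176 / 97/264 = 27/194
P(W=4 | obs) = 31/264 / 97/264 = 31/97

P(W = 2 | obs) = 43/194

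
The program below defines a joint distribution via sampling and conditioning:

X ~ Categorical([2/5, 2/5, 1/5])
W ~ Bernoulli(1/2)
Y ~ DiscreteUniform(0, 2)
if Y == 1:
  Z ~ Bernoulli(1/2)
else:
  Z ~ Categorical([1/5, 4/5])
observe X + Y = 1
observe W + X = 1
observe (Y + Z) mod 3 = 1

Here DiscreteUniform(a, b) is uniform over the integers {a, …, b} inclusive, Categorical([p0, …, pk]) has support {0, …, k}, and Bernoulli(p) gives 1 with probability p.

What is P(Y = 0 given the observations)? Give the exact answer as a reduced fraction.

P(Y = 0 | obs) = 8/13

Enumerate traces; 2 have nonzero weight after conditioning:
  (X=0, W=1, Y=1, Z=0) weight 1/30
  (X=1, W=0, Y=0, Z=1) weight 4/75
Group by Y:
  weight(Y=0) = 4/75
  weight(Y=1) = 1/30
Total weight = 4/75 + 1/30 = 13/150
P(Y=0 | obs) = 4/75 / 13/150 = 8/13
P(Y=1 | obs) = 1/30 / 13/150 = 5/13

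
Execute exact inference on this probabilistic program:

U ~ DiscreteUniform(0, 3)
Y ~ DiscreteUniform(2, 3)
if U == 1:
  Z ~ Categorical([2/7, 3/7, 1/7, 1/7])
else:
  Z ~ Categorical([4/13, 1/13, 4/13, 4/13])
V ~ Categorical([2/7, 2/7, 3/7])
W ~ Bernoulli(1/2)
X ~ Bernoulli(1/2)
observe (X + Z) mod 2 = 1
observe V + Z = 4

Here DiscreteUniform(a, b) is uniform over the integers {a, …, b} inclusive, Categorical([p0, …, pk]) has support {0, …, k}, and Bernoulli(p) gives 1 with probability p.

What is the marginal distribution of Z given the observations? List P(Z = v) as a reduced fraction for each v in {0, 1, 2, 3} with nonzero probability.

P(Z=2) = 3/5, P(Z=3) = 2/5

Enumerate traces; 32 have nonzero weight after conditioning:
  (U=0, Y=2, Z=2, V=2, W=0, X=1) weight 3/728
  (U=0, Y=2, Z=2, V=2, W=1, X=1) weight 3/728
  (U=0, Y=2, Z=3, V=1, W=0, X=0) weight 1/364
  (U=0, Y=2, Z=3, V=1, W=1, X=0) weight 1/364
  (U=0, Y=3, Z=2, V=2, W=0, X=1) weight 3/728
  (U=0, Y=3, Z=2, V=2, W=1, X=1) weight 3/728
  (U=0, Y=3, Z=3, V=1, W=0, X=0) weight 1/364
  (U=0, Y=3, Z=3, V=1, W=1, X=0) weight 1/364
  … 24 more
Group by Z:
  weight(Z=2) = 291/5096
  weight(Z=3) = 97/2548
Total weight = 291/5096 + 97/2548 = 485/5096
P(Z=2 | obs) = 291/5096 / 485/5096 = 3/5
P(Z=3 | obs) = 97/2548 / 485/5096 = 2/5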